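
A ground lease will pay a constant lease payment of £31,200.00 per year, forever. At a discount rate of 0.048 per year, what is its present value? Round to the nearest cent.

£650000.00

Level perpetuity: PV = C / r = £31,200.00 / 0.048 = £650,000.00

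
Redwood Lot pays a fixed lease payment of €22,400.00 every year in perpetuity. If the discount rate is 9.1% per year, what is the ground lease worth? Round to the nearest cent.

Level perpetuity: PV = C / r = €22,400.00 / 0.091 = €246,153.85

€246153.85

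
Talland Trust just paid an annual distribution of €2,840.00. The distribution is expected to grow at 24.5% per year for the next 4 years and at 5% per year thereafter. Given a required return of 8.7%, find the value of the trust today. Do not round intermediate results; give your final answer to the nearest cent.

D_1 = 3535.80000
D_2 = 4402.07100
D_3 = 5480.57839
D_4 = 6823.32010
Terminal value at year 4: TV = D_4×(1+g_2)/(r−g_2) = 7164.48611/0.037 = 193634.75964
P_0 = D_1/(1+r)^1 + D_2/(1+r)^2 + D_3/(1+r)^3 + D_4/(1+r)^4 + TV/(1+r)^4
    = 3252.80589 + 3725.61484 + 4267.14855 + 4887.39645 + 138696.38587 = 154829.35160

€154829.35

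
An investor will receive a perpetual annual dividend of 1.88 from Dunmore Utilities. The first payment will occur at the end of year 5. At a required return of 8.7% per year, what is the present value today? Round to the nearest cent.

15.48

Value at end of year 4: C / r = 1.88 / 0.087 = 21.6092
Discount to today: PV = 21.6092 / (1 + 0.087)^4 = 21.6092 / 1.396105 = 15.48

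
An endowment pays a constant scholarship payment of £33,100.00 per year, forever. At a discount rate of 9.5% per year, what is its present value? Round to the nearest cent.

£348421.05

Level perpetuity: PV = C / r = £33,100.00 / 0.095 = £348,421.05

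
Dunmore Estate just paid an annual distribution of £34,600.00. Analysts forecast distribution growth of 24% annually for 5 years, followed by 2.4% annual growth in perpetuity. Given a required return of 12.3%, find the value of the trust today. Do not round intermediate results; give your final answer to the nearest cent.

D_1 = 42904.00000
D_2 = 53200.96000
D_3 = 65969.19040
D_4 = 81801.79610
D_5 = 101434.22716
Terminal value at year 5: TV = D_5×(1+g_2)/(r−g_2) = 103868.64861/0.099 = 1049178.26880
P_0 = D_1/(1+r)^1 + D_2/(1+r)^2 + D_3/(1+r)^3 + D_4/(1+r)^4 + D_5/(1+r)^5 + TV/(1+r)^5
    = 38204.80855 + 42185.18486 + 46580.25755 + 51433.23185 + 56791.81433 + 587422.40273 = 822617.69986

£822617.70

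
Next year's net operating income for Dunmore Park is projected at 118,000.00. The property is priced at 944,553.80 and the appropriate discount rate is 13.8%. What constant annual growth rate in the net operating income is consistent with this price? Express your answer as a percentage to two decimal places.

P = D₁/(r−g) ⇒ g = r − D₁/P = 0.138 − 118,000.00/944,553.80 = 0.013073

1.31%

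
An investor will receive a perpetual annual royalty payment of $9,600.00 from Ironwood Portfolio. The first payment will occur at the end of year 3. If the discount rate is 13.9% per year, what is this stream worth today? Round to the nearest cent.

Value at end of year 2: C / r = $9,600.00 / 0.139 = $69,064.7482
Discount to today: PV = $69,064.7482 / (1 + 0.139)^2 = $69,064.7482 / 1.297321 = $53,236.44

$53236.44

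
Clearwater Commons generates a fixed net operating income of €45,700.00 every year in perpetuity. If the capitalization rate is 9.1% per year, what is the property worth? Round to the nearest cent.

€502197.80

Level perpetuity: PV = C / r = €45,700.00 / 0.091 = €502,197.80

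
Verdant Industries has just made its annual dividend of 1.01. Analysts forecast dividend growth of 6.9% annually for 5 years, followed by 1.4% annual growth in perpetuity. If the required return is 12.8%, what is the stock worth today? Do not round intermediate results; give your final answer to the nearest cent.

11.18

D_1 = 1.07969
D_2 = 1.15419
D_3 = 1.23383
D_4 = 1.31896
D_5 = 1.40997
Terminal value at year 5: TV = D_5×(1+g_2)/(r−g_2) = 1.42971/0.114 = 12.54131
P_0 = D_1/(1+r)^1 + D_2/(1+r)^2 + D_3/(1+r)^3 + D_4/(1+r)^4 + D_5/(1+r)^5 + TV/(1+r)^5
    = 0.95717 + 0.90711 + 0.85966 + 0.81470 + 0.77208 + 6.86748 = 11.17820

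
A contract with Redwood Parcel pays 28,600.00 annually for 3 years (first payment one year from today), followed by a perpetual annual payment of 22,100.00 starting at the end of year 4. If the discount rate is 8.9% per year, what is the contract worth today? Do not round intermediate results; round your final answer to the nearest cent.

PV of 3-year annuity: 28,600.00 × [1 − (1+0.089)^−3] / 0.089 = 72524.24593
Perpetuity value at year 3: 22,100.00 / 0.089 = 248314.60674
PV of perpetuity: 248314.60674 / (1+0.089)^3 = 192273.14397
Total PV = 72524.24593 + 192273.14397 = 264797.38991

264797.39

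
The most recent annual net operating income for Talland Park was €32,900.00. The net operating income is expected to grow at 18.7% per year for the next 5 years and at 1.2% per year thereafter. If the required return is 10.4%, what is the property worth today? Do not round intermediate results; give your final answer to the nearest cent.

D_1 = 39052.30000
D_2 = 46355.08010
D_3 = 55023.48008
D_4 = 65312.87085
D_5 = 77526.37770
Terminal value at year 5: TV = D_5×(1+g_2)/(r−g_2) = 78456.69424/0.092 = 852790.15473
P_0 = D_1/(1+r)^1 + D_2/(1+r)^2 + D_3/(1+r)^3 + D_4/(1+r)^4 + D_5/(1+r)^5 + TV/(1+r)^5
    = 35373.46014 + 38032.87789 + 40892.23375 + 43966.55929 + 47272.01619 + 519992.17814 = 725529.32541

€725529.33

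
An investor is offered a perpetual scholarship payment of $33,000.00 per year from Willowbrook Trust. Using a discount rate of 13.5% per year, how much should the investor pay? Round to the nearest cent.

$244444.44

Level perpetuity: PV = C / r = $33,000.00 / 0.135 = $244,444.44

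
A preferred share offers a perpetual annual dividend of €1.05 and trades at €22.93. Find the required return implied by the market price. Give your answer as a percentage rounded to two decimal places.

P = C/r ⇒ r = C/P = €1.05/€22.93 = 0.045792

4.58%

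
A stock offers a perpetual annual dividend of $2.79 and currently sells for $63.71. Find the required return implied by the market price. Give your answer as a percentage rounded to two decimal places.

4.38%

P = C/r ⇒ r = C/P = $2.79/$63.71 = 0.043792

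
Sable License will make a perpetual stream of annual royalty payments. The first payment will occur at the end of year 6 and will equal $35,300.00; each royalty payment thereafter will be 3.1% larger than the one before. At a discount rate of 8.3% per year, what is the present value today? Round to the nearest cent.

$455647.59

Value at end of year 5: C₁ / (r − g) = $35,300.00 / (0.083 − 0.031) = $678,846.1538
Discount to today: PV = $678,846.1538 / (1 + 0.083)^5 = $678,846.1538 / 1.489849 = $455,647.59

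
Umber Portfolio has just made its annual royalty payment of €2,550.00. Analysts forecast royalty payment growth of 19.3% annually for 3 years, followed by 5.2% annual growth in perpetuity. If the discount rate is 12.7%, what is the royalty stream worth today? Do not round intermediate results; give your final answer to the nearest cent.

D_1 = 3042.15000
D_2 = 3629.28495
D_3 = 4329.73695
Terminal value at year 3: TV = D_3×(1+g_2)/(r−g_2) = 4554.88327/0.075 = 60731.77689
P_0 = D_1/(1+r)^1 + D_2/(1+r)^2 + D_3/(1+r)^3 + TV/(1+r)^3
    = 2699.33452 + 2857.41444 + 3024.75194 + 42427.18715 = 51008.68805

€51008.69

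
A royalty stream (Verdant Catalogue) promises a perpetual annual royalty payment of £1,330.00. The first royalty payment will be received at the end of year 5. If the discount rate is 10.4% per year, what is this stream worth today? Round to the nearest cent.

£8608.79

Value at end of year 4: C / r = £1,330.00 / 0.104 = £12,788.4615
Discount to today: PV = £12,788.4615 / (1 + 0.104)^4 = £12,788.4615 / 1.485512 = £8,608.79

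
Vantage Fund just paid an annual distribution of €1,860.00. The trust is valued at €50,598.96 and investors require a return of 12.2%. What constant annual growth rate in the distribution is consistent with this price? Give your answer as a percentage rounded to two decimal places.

P = D₀(1+g)/(r−g) ⇒ P(r−g) = D₀(1+g) ⇒ g(P+D₀) = P·r − D₀
g = (P·r − D₀)/(P + D₀) = (€50,598.96×0.122 − €1,860.00) / (€50,598.96 + €1,860.00) = 0.082218

8.22%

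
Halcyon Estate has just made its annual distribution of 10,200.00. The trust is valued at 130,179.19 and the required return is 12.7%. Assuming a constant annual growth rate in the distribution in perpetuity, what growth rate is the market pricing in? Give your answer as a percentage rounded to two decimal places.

P = D₀(1+g)/(r−g) ⇒ P(r−g) = D₀(1+g) ⇒ g(P+D₀) = P·r − D₀
g = (P·r − D₀)/(P + D₀) = (130,179.19×0.127 − 10,200.00) / (130,179.19 + 10,200.00) = 0.045112

4.51%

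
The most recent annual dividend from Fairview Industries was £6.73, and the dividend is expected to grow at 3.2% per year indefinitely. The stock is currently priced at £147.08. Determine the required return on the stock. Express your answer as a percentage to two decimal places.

D₁ = £6.73 × 1.032 = £6.9454
P = D₁/(r − g) ⇒ r = D₁/P + g = £6.9454/£147.08 + 0.032 = 0.047222 + 0.032 = 0.079222

7.92%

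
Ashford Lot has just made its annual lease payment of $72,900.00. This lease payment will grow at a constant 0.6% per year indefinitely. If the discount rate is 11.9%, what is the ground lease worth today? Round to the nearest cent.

$649003.54

D₁ = D₀ × (1 + g) = $72,900.00 × 1.006 = $73,337.4000
Growing perpetuity: P = D₁ / (r − g) = $73,337.4000 / (0.119 − 0.006) = $649,003.54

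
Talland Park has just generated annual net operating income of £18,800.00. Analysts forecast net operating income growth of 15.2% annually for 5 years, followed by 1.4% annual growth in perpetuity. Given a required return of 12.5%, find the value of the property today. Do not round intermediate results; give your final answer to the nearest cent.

D_1 = 21657.60000
D_2 = 24949.55520
D_3 = 28741.88759
D_4 = 33110.65450
D_5 = 38143.47399
Terminal value at year 5: TV = D_5×(1+g_2)/(r−g_2) = 38677.48262/0.111 = 348445.78941
P_0 = D_1/(1+r)^1 + D_2/(1+r)^2 + D_3/(1+r)^3 + D_4/(1+r)^4 + D_5/(1+r)^5 + TV/(1+r)^5
    = 19251.20000 + 19713.22880 + 20186.34629 + 20670.81860 + 21166.91825 + 193362.65860 = 294351.17054

£294351.17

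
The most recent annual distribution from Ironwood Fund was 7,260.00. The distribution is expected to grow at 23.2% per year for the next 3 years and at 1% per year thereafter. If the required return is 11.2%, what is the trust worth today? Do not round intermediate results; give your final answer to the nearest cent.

124591.26

D_1 = 8944.32000
D_2 = 11019.40224
D_3 = 13575.90356
Terminal value at year 3: TV = D_3×(1+g_2)/(r−g_2) = 13711.66260/0.102 = 134428.06466
P_0 = D_1/(1+r)^1 + D_2/(1+r)^2 + D_3/(1+r)^3 + TV/(1+r)^3
    = 8043.45324 + 8911.45179 + 9873.11925 + 97763.23961 = 124591.26388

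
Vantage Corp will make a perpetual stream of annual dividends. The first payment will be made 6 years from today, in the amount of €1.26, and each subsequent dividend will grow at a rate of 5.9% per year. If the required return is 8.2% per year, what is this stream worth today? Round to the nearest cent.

Value at end of year 5: C₁ / (r − g) = €1.26 / (0.082 − 0.059) = €54.7826
Discount to today: PV = €54.7826 / (1 + 0.082)^5 = €54.7826 / 1.482983 = €36.94

€36.94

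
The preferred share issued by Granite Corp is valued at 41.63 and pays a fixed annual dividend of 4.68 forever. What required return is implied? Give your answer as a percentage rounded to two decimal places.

P = C/r ⇒ r = C/P = 4.68/41.63 = 0.112419

11.24%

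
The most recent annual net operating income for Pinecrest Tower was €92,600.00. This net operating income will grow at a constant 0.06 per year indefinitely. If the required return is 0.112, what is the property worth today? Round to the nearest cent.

€1887615.38

D₁ = D₀ × (1 + g) = €92,600.00 × 1.06 = €98,156.0000
Growing perpetuity: P = D₁ / (r − g) = €98,156.0000 / (0.112 − 0.06) = €1,887,615.38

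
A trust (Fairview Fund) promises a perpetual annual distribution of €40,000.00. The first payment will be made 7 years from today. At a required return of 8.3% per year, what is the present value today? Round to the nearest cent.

Value at end of year 6: C / r = €40,000.00 / 0.083 = €481,927.7108
Discount to today: PV = €481,927.7108 / (1 + 0.083)^6 = €481,927.7108 / 1.613507 = €298,683.45

€298683.45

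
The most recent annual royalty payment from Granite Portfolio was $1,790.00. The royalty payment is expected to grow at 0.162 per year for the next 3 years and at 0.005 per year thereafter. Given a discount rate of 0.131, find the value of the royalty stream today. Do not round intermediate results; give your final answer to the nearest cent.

$21153.65

D_1 = 2079.98000
D_2 = 2416.93676
D_3 = 2808.48052
Terminal value at year 3: TV = D_3×(1+g_2)/(r−g_2) = 2822.52292/0.126 = 22400.97554
P_0 = D_1/(1+r)^1 + D_2/(1+r)^2 + D_3/(1+r)^3 + TV/(1+r)^3
    = 1839.06278 + 1889.47033 + 1941.25953 + 15483.85576 = 21153.64840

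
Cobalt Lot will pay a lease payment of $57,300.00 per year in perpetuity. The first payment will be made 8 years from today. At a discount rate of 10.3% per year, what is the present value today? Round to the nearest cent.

Value at end of year 7: C / r = $57,300.00 / 0.103 = $556,310.6796
Discount to today: PV = $556,310.6796 / (1 + 0.103)^7 = $556,310.6796 / 1.986226 = $280,084.33

$280084.33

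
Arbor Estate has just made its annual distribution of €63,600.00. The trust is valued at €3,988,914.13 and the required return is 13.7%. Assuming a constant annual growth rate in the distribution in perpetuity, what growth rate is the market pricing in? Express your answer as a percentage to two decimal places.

P = D₀(1+g)/(r−g) ⇒ P(r−g) = D₀(1+g) ⇒ g(P+D₀) = P·r − D₀
g = (P·r − D₀)/(P + D₀) = (€3,988,914.13×0.137 − €63,600.00) / (€3,988,914.13 + €63,600.00) = 0.119156

11.92%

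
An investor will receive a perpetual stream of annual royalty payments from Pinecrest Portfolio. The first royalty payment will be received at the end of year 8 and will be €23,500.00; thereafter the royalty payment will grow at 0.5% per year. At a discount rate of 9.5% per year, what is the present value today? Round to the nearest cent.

Value at end of year 7: C₁ / (r − g) = €23,500.00 / (0.095 − 0.005) = €261,111.1111
Discount to today: PV = €261,111.1111 / (1 + 0.095)^7 = €261,111.1111 / 1.887552 = €138,333.23

€138333.23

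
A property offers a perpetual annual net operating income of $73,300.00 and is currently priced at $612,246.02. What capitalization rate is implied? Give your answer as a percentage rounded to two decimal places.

P = C/r ⇒ r = C/P = $73,300.00/$612,246.02 = 0.119723

11.97%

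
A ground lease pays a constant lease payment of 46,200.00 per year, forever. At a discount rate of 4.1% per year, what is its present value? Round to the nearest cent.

1126829.27

Level perpetuity: PV = C / r = 46,200.00 / 0.041 = 1,126,829.27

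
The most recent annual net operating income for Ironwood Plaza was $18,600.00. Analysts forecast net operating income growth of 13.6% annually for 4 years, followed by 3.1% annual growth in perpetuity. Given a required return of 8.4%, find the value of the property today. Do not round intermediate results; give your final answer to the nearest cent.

D_1 = 21129.60000
D_2 = 24003.22560
D_3 = 27267.66428
D_4 = 30976.06662
Terminal value at year 4: TV = D_4×(1+g_2)/(r−g_2) = 31936.32469/0.053 = 602572.16395
P_0 = D_1/(1+r)^1 + D_2/(1+r)^2 + D_3/(1+r)^3 + D_4/(1+r)^4 + TV/(1+r)^4
    = 19492.25092 + 20427.30355 + 21407.21110 + 22434.12529 + 436407.22962 = 520168.12047

$520168.12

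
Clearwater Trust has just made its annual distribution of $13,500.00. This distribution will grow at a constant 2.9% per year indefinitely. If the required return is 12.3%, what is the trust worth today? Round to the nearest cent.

$147781.91

D₁ = D₀ × (1 + g) = $13,500.00 × 1.029 = $13,891.5000
Growing perpetuity: P = D₁ / (r − g) = $13,891.5000 / (0.123 − 0.029) = $147,781.91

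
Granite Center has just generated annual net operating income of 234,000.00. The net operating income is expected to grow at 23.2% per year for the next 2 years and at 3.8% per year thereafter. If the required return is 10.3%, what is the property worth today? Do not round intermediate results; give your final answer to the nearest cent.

5215280.51

D_1 = 288288.00000
D_2 = 355170.81600
Terminal value at year 2: TV = D_2×(1+g_2)/(r−g_2) = 368667.30701/0.065 = 5671804.72320
P_0 = D_1/(1+r)^1 + D_2/(1+r)^2 + TV/(1+r)^2
    = 261367.18042 + 291935.05555 + 4661978.27174 = 5215280.50771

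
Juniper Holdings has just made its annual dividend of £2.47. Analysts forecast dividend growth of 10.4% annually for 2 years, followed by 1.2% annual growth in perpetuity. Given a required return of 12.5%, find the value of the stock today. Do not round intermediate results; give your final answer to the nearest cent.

£26.11

D_1 = 2.72688
D_2 = 3.01048
Terminal value at year 2: TV = D_2×(1+g_2)/(r−g_2) = 3.04660/0.113 = 26.96107
P_0 = D_1/(1+r)^1 + D_2/(1+r)^2 + TV/(1+r)^2
    = 2.42389 + 2.37865 + 21.30258 = 26.10512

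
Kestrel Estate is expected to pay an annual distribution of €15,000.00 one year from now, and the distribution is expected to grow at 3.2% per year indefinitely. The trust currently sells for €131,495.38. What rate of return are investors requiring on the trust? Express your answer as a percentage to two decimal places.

P = D₁/(r − g) ⇒ r = D₁/P + g = €15,000.0000/€131,495.38 + 0.032 = 0.114072 + 0.032 = 0.146072

14.61%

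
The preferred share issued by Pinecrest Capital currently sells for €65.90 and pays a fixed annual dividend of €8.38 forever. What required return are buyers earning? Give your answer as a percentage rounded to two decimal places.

12.72%

P = C/r ⇒ r = C/P = €8.38/€65.90 = 0.127162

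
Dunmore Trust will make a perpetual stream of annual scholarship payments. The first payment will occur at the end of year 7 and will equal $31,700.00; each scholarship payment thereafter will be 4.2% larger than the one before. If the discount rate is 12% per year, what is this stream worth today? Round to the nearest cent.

$205900.08

Value at end of year 6: C₁ / (r − g) = $31,700.00 / (0.12 − 0.042) = $406,410.2564
Discount to today: PV = $406,410.2564 / (1 + 0.12)^6 = $406,410.2564 / 1.973823 = $205,900.08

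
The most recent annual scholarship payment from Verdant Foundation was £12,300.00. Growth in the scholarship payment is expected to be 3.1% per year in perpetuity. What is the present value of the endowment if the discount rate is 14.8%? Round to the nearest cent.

£108387.18

D₁ = D₀ × (1 + g) = £12,300.00 × 1.031 = £12,681.3000
Growing perpetuity: P = D₁ / (r − g) = £12,681.3000 / (0.148 − 0.031) = £108,387.18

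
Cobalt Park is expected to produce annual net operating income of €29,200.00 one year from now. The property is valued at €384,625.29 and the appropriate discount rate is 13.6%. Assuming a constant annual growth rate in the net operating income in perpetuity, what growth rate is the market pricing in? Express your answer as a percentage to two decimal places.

P = D₁/(r−g) ⇒ g = r − D₁/P = 0.136 − €29,200.00/€384,625.29 = 0.060082

6.01%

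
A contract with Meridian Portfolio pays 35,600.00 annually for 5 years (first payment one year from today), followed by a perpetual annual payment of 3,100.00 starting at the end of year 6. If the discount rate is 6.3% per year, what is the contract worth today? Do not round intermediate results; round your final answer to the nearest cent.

PV of 5-year annuity: 35,600.00 × [1 − (1+0.063)^−5] / 0.063 = 148744.16982
Perpetuity value at year 5: 3,100.00 / 0.063 = 49206.34921
PV of perpetuity: 49206.34921 / (1+0.063)^5 = 36253.90745
Total PV = 148744.16982 + 36253.90745 = 184998.07727

184998.08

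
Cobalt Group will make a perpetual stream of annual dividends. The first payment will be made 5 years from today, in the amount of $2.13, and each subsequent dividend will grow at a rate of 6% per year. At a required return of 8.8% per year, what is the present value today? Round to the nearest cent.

$54.29

Value at end of year 4: C₁ / (r − g) = $2.13 / (0.088 − 0.06) = $76.0714
Discount to today: PV = $76.0714 / (1 + 0.088)^4 = $76.0714 / 1.401250 = $54.29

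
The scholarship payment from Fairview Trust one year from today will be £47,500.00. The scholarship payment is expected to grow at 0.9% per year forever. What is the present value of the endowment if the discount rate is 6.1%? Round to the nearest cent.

£913461.54

Growing perpetuity: P = D₁ / (r − g) = £47,500.0000 / (0.061 − 0.009) = £913,461.54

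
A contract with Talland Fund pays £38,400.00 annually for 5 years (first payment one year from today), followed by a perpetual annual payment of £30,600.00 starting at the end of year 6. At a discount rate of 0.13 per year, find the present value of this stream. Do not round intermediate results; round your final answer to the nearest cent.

£262819.02

PV of 5-year annuity: £38,400.00 × [1 − (1+0.13)^−5] / 0.13 = 135061.68044
Perpetuity value at year 5: £30,600.00 / 0.13 = 235384.61538
PV of perpetuity: 235384.61538 / (1+0.13)^5 = 127757.33878
Total PV = 135061.68044 + 127757.33878 = 262819.01922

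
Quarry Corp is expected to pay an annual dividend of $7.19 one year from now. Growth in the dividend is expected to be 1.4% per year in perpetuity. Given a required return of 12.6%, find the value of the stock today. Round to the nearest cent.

Growing perpetuity: P = D₁ / (r − g) = $7.1900 / (0.126 − 0.014) = $64.20

$64.20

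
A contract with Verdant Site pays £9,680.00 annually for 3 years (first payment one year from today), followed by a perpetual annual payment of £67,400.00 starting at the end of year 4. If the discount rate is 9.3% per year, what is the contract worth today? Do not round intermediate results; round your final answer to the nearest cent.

£579402.52

PV of 3-year annuity: £9,680.00 × [1 − (1+0.093)^−3] / 0.093 = 24372.51330
Perpetuity value at year 3: £67,400.00 / 0.093 = 724731.18280
PV of perpetuity: 724731.18280 / (1+0.093)^3 = 555030.00545
Total PV = 24372.51330 + 555030.00545 = 579402.51876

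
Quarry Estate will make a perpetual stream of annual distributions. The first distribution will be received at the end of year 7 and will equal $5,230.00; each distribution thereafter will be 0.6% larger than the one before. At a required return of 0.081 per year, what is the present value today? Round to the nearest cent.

$43700.49

Value at end of year 6: C₁ / (r − g) = $5,230.00 / (0.081 − 0.006) = $69,733.3333
Discount to today: PV = $69,733.3333 / (1 + 0.081)^6 = $69,733.3333 / 1.595711 = $43,700.49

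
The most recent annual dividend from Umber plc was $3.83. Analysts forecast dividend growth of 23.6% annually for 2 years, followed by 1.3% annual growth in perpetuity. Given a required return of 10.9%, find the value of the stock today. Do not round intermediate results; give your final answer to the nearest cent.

$59.23

D_1 = 4.73388
D_2 = 5.85108
Terminal value at year 2: TV = D_2×(1+g_2)/(r−g_2) = 5.92714/0.096 = 61.74104
P_0 = D_1/(1+r)^1 + D_2/(1+r)^2 + TV/(1+r)^2
    = 4.26860 + 4.75743 + 50.20082 = 59.22686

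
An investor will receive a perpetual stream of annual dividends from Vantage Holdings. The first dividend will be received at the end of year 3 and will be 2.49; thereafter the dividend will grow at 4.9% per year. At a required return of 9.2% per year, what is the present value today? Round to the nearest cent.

Value at end of year 2: C₁ / (r − g) = 2.49 / (0.092 − 0.049) = 57.9070
Discount to today: PV = 57.9070 / (1 + 0.092)^2 = 57.9070 / 1.192464 = 48.56

48.56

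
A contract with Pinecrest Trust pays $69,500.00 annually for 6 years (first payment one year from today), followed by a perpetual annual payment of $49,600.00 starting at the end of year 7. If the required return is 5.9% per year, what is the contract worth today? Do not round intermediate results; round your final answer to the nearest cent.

$938840.92

PV of 6-year annuity: $69,500.00 × [1 − (1+0.059)^−6] / 0.059 = 342830.43400
Perpetuity value at year 6: $49,600.00 / 0.059 = 840677.96610
PV of perpetuity: 840677.96610 / (1+0.059)^6 = 596010.49090
Total PV = 342830.43400 + 596010.49090 = 938840.92490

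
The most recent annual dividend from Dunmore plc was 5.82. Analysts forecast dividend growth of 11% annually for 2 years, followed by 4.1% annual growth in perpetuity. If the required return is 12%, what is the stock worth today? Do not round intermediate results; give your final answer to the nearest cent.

86.81

D_1 = 6.46020
D_2 = 7.17082
Terminal value at year 2: TV = D_2×(1+g_2)/(r−g_2) = 7.46483/0.079 = 94.49146
P_0 = D_1/(1+r)^1 + D_2/(1+r)^2 + TV/(1+r)^2
    = 5.76804 + 5.71654 + 75.32802 = 86.81259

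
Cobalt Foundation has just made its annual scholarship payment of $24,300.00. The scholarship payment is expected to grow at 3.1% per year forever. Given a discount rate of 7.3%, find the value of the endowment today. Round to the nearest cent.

$596507.14

D₁ = D₀ × (1 + g) = $24,300.00 × 1.031 = $25,053.3000
Growing perpetuity: P = D₁ / (r − g) = $25,053.3000 / (0.073 − 0.031) = $596,507.14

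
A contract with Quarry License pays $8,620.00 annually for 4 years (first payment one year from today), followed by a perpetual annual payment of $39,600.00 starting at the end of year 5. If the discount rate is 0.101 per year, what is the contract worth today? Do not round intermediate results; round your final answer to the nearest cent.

$294088.98

PV of 4-year annuity: $8,620.00 × [1 − (1+0.101)^−4] / 0.101 = 27265.19616
Perpetuity value at year 4: $39,600.00 / 0.101 = 392079.20792
PV of perpetuity: 392079.20792 / (1+0.101)^4 = 266823.78238
Total PV = 27265.19616 + 266823.78238 = 294088.97855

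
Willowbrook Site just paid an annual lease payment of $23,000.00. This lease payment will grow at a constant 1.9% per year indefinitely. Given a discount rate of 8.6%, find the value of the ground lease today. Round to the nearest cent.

D₁ = D₀ × (1 + g) = $23,000.00 × 1.019 = $23,437.0000
Growing perpetuity: P = D₁ / (r − g) = $23,437.0000 / (0.086 − 0.019) = $349,805.97

$349805.97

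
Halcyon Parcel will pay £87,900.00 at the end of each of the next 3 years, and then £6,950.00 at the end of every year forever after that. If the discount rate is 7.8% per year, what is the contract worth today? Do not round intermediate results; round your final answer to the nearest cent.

PV of 3-year annuity: £87,900.00 × [1 − (1+0.078)^−3] / 0.078 = 227346.80856
Perpetuity value at year 3: £6,950.00 / 0.078 = 89102.56410
PV of perpetuity: 89102.56410 / (1+0.078)^3 = 71126.90632
Total PV = 227346.80856 + 71126.90632 = 298473.71488

£298473.71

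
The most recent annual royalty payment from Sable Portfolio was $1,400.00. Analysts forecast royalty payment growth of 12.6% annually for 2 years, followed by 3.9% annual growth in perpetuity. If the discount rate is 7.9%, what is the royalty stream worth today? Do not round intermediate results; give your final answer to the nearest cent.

$42587.64

D_1 = 1576.40000
D_2 = 1775.02640
Terminal value at year 2: TV = D_2×(1+g_2)/(r−g_2) = 1844.25243/0.04 = 46106.31074
P_0 = D_1/(1+r)^1 + D_2/(1+r)^2 + TV/(1+r)^2
    = 1460.98239 + 1524.62111 + 39602.03320 = 42587.63670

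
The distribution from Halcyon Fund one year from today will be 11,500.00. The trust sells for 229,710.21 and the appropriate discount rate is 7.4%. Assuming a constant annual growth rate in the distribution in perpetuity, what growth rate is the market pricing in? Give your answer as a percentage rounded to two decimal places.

P = D₁/(r−g) ⇒ g = r − D₁/P = 0.074 − 11,500.00/229,710.21 = 0.023937

2.39%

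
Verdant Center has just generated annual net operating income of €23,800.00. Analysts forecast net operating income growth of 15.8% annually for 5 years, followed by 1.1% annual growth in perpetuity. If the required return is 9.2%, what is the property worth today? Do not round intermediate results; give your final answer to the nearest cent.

€540753.69

D_1 = 27560.40000
D_2 = 31914.94320
D_3 = 36957.50423
D_4 = 42796.78989
D_5 = 49558.68270
Terminal value at year 5: TV = D_5×(1+g_2)/(r−g_2) = 50103.82821/0.081 = 618565.78032
P_0 = D_1/(1+r)^1 + D_2/(1+r)^2 + D_3/(1+r)^3 + D_4/(1+r)^4 + D_5/(1+r)^5 + TV/(1+r)^5
    = 25238.46154 + 26763.86306 + 28381.45918 + 30096.82210 + 31915.86079 + 398357.22547 = 540753.69214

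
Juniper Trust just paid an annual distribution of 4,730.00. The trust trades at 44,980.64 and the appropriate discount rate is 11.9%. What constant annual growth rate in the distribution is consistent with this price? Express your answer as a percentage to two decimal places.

P = D₀(1+g)/(r−g) ⇒ P(r−g) = D₀(1+g) ⇒ g(P+D₀) = P·r − D₀
g = (P·r − D₀)/(P + D₀) = (44,980.64×0.119 − 4,730.00) / (44,980.64 + 4,730.00) = 0.012526

1.25%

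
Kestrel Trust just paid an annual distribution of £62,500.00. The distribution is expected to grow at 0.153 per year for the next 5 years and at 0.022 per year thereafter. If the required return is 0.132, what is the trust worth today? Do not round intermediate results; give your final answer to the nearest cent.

D_1 = 72062.50000
D_2 = 83088.06250
D_3 = 95800.53606
D_4 = 110458.01808
D_5 = 127358.09485
Terminal value at year 5: TV = D_5×(1+g_2)/(r−g_2) = 130159.97293/0.11 = 1183272.48121
P_0 = D_1/(1+r)^1 + D_2/(1+r)^2 + D_3/(1+r)^3 + D_4/(1+r)^4 + D_5/(1+r)^5 + TV/(1+r)^5
    = 63659.45230 + 64840.41387 + 66043.28374 + 67268.46833 + 68516.38161 + 636579.47278 = 966907.47262

£966907.47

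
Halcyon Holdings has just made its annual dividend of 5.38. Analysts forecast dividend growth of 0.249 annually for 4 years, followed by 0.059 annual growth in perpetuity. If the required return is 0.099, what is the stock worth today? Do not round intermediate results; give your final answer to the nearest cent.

267.55

D_1 = 6.71962
D_2 = 8.39281
D_3 = 10.48261
D_4 = 13.09278
Terminal value at year 4: TV = D_4×(1+g_2)/(r−g_2) = 13.86526/0.04 = 346.63148
P_0 = D_1/(1+r)^1 + D_2/(1+r)^2 + D_3/(1+r)^3 + D_4/(1+r)^4 + TV/(1+r)^4
    = 6.11430 + 6.94883 + 7.89726 + 8.97514 + 237.61685 = 267.55238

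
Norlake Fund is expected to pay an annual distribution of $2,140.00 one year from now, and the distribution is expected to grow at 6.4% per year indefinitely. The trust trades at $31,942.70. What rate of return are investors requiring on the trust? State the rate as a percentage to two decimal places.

13.10%

P = D₁/(r − g) ⇒ r = D₁/P + g = $2,140.0000/$31,942.70 + 0.064 = 0.066995 + 0.064 = 0.130995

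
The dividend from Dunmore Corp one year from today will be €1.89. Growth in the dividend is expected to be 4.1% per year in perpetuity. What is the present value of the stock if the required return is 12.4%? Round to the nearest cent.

€22.77

Growing perpetuity: P = D₁ / (r − g) = €1.8900 / (0.124 − 0.041) = €22.77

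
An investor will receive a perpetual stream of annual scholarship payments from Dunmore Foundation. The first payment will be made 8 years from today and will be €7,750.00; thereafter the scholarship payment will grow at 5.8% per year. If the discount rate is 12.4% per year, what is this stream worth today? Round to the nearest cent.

Value at end of year 7: C₁ / (r − g) = €7,750.00 / (0.124 − 0.058) = €117,424.2424
Discount to today: PV = €117,424.2424 / (1 + 0.124)^7 = €117,424.2424 / 2.266544 = €51,807.61

€51807.61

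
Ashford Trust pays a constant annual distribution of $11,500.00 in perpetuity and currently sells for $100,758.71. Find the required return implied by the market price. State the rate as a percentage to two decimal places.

P = C/r ⇒ r = C/P = $11,500.00/$100,758.71 = 0.114134

11.41%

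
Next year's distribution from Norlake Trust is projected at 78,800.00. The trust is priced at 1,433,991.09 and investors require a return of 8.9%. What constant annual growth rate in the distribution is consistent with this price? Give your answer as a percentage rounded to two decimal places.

P = D₁/(r−g) ⇒ g = r − D₁/P = 0.089 − 78,800.00/1,433,991.09 = 0.034048

3.40%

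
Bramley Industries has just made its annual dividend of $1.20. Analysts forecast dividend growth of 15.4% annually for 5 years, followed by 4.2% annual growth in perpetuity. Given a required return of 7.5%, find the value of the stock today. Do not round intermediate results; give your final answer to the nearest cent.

D_1 = 1.38480
D_2 = 1.59806
D_3 = 1.84416
D_4 = 2.12816
D_5 = 2.45590
Terminal value at year 5: TV = D_5×(1+g_2)/(r−g_2) = 2.55905/0.033 = 77.54683
P_0 = D_1/(1+r)^1 + D_2/(1+r)^2 + D_3/(1+r)^3 + D_4/(1+r)^4 + D_5/(1+r)^5 + TV/(1+r)^5
    = 1.28819 + 1.38285 + 1.48448 + 1.59357 + 1.71068 + 54.01592 = 61.47568

$61.48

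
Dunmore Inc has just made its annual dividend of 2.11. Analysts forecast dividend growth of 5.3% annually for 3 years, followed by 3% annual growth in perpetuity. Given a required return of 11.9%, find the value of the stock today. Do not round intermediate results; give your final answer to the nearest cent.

25.96

D_1 = 2.22183
D_2 = 2.33959
D_3 = 2.46359
Terminal value at year 3: TV = D_3×(1+g_2)/(r−g_2) = 2.53749/0.089 = 28.51115
P_0 = D_1/(1+r)^1 + D_2/(1+r)^2 + D_3/(1+r)^3 + TV/(1+r)^3
    = 1.98555 + 1.86844 + 1.75824 + 20.34813 = 25.96036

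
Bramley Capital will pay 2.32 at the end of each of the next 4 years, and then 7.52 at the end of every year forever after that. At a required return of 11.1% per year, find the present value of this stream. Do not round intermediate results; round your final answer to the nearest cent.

PV of 4-year annuity: 2.32 × [1 − (1+0.111)^−4] / 0.111 = 7.18233
Perpetuity value at year 4: 7.52 / 0.111 = 67.74775
PV of perpetuity: 67.74775 / (1+0.111)^4 = 44.46708
Total PV = 7.18233 + 44.46708 = 51.64941

51.65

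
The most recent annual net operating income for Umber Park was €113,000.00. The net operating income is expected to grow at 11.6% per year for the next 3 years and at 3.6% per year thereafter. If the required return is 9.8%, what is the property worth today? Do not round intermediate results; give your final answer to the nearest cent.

€2332822.90

D_1 = 126108.00000
D_2 = 140736.52800
D_3 = 157061.96525
Terminal value at year 3: TV = D_3×(1+g_2)/(r−g_2) = 162716.19600/0.062 = 2624454.77414
P_0 = D_1/(1+r)^1 + D_2/(1+r)^2 + D_3/(1+r)^3 + TV/(1+r)^3
    = 114852.45902 + 116735.28621 + 118648.97943 + 1982586.17241 = 2332822.89707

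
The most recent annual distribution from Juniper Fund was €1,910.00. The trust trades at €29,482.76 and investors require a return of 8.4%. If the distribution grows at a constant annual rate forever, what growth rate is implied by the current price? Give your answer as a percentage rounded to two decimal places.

P = D₀(1+g)/(r−g) ⇒ P(r−g) = D₀(1+g) ⇒ g(P+D₀) = P·r − D₀
g = (P·r − D₀)/(P + D₀) = (€29,482.76×0.084 − €1,910.00) / (€29,482.76 + €1,910.00) = 0.018047

1.80%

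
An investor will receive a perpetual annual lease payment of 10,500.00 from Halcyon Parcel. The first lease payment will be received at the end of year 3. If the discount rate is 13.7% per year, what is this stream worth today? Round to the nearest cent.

Value at end of year 2: C / r = 10,500.00 / 0.137 = 76,642.3358
Discount to today: PV = 76,642.3358 / (1 + 0.137)^2 = 76,642.3358 / 1.292769 = 59,285.41

59285.41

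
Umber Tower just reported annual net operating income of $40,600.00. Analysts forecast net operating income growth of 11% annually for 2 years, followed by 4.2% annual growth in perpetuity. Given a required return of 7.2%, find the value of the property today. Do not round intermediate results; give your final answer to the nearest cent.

$1597488.81

D_1 = 45066.00000
D_2 = 50023.26000
Terminal value at year 2: TV = D_2×(1+g_2)/(r−g_2) = 52124.23692/0.03 = 1737474.56400
P_0 = D_1/(1+r)^1 + D_2/(1+r)^2 + TV/(1+r)^2
    = 42039.17910 + 43529.37389 + 1511920.25298 = 1597488.80597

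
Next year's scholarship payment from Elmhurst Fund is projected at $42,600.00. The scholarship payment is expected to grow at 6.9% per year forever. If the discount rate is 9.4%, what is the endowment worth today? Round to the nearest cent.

Growing perpetuity: P = D₁ / (r − g) = $42,600.0000 / (0.094 − 0.069) = $1,704,000.00

$1704000.00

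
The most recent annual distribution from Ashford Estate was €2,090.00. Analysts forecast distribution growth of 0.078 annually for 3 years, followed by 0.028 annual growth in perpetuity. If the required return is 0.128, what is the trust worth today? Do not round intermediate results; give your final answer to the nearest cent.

€24483.29

D_1 = 2253.02000
D_2 = 2428.75556
D_3 = 2618.19849
Terminal value at year 3: TV = D_3×(1+g_2)/(r−g_2) = 2691.50805/0.1 = 26915.08052
P_0 = D_1/(1+r)^1 + D_2/(1+r)^2 + D_3/(1+r)^3 + TV/(1+r)^3
    = 1997.35816 + 1908.82278 + 1824.21184 + 18752.89770 = 24483.29047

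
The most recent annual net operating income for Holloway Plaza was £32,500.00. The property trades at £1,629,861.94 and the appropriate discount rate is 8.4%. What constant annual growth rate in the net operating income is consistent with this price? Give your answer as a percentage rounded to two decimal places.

6.28%

P = D₀(1+g)/(r−g) ⇒ P(r−g) = D₀(1+g) ⇒ g(P+D₀) = P·r − D₀
g = (P·r − D₀)/(P + D₀) = (£1,629,861.94×0.084 − £32,500.00) / (£1,629,861.94 + £32,500.00) = 0.062807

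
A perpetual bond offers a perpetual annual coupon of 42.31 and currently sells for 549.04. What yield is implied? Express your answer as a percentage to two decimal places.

7.71%

P = C/r ⇒ r = C/P = 42.31/549.04 = 0.077062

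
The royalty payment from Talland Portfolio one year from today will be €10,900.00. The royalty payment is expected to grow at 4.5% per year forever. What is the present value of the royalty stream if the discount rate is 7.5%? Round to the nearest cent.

€363333.33

Growing perpetuity: P = D₁ / (r − g) = €10,900.0000 / (0.075 − 0.045) = €363,333.33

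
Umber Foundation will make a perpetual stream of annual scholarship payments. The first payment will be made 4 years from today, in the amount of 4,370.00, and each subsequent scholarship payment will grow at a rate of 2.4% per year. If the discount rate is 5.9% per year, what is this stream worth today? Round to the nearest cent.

Value at end of year 3: C₁ / (r − g) = 4,370.00 / (0.059 − 0.024) = 124,857.1429
Discount to today: PV = 124,857.1429 / (1 + 0.059)^3 = 124,857.1429 / 1.187648 = 105,129.72

105129.72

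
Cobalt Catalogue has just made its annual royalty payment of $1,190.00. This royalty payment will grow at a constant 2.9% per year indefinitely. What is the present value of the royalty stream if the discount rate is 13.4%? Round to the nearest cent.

$11662.00

D₁ = D₀ × (1 + g) = $1,190.00 × 1.029 = $1,224.5100
Growing perpetuity: P = D₁ / (r − g) = $1,224.5100 / (0.134 − 0.029) = $11,662.00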